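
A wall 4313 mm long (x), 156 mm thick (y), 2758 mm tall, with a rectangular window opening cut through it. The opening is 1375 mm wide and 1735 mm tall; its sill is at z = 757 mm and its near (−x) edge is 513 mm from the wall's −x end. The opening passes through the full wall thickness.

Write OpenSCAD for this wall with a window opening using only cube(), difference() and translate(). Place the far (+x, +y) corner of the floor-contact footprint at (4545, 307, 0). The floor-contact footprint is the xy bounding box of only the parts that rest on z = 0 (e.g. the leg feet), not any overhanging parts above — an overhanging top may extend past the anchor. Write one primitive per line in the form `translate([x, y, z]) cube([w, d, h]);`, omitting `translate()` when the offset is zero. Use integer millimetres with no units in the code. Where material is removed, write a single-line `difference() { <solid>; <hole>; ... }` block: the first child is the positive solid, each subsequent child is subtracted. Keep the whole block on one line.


difference() { translate([232, 151, 0]) cube([4313, 156, 2758]); translate([745, 151, 757]) cube([1375, 156, 1735]); }


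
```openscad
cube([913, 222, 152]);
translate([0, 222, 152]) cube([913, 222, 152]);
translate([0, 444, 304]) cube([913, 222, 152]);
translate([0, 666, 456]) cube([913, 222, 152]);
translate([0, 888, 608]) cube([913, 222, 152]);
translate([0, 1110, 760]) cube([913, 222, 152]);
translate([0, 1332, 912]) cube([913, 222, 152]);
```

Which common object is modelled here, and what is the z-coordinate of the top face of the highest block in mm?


A staircase. The total rise is 1064 mm.

7 identical blocks, each offset up and back from the previous — a staircase. Each step is 152 mm tall and there are 7 of them, so the total rise is 7 × 152 = 1064 mm.


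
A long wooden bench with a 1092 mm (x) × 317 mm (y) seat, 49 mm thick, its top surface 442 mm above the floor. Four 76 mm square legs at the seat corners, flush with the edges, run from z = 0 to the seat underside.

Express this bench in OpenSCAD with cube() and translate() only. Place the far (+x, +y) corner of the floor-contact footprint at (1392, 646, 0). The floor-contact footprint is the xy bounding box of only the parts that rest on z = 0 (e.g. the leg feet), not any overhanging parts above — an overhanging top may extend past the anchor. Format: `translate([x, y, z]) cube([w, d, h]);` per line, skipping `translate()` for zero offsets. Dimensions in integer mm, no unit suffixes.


translate([300, 329, 393]) cube([1092, 317, 49]);
translate([300, 329, 0]) cube([76, 76, 393]);
translate([300, 570, 0]) cube([76, 76, 393]);
translate([1316, 329, 0]) cube([76, 76, 393]);
translate([1316, 570, 0]) cube([76, 76, 393]);


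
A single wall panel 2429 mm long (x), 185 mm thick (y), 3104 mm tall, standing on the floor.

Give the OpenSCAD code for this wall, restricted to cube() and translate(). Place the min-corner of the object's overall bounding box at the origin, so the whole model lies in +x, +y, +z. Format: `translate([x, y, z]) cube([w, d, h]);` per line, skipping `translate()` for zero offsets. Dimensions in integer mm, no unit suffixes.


cube([2429, 185, 3104]);


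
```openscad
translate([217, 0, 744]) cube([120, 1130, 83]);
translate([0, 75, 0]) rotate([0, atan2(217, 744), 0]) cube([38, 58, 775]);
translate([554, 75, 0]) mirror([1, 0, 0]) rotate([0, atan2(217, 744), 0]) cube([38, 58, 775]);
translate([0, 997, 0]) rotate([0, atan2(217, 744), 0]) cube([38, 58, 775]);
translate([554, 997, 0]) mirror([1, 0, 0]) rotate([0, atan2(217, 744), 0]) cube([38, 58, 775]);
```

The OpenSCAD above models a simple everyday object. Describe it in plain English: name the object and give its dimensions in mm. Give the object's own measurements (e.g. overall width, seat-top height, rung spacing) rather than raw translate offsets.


A sawhorse. A 120×1130×83 mm beam (x, y, z) sits on two A-frame leg pairs. Each pair is two raked legs of 38×58 mm section (58 mm along y) splaying symmetrically in x. Each leg rises 744 mm vertically over 217 mm of horizontal reach and is 775 mm long along its own axis. Every leg's outer bottom edge rests on the floor and its outer top edge meets a bottom edge of the beam — the left legs (tilting toward +x) meet the beam's −x bottom edge, the right legs (their mirror images, tilting toward −x) meet its +x bottom edge — so the leg tops tuck under the beam, the beam's underside is 744 mm above the floor, and the feet are 554 mm apart outside-to-outside with the beam centred between them. The two leg pairs are set in 75 mm from either end of the beam.


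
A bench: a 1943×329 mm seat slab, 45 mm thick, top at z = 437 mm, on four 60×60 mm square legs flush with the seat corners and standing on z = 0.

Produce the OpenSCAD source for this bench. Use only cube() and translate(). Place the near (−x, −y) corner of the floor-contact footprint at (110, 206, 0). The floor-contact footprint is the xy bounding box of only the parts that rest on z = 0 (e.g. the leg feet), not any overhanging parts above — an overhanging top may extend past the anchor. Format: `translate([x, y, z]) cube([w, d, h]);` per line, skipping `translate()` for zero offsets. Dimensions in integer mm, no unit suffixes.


translate([110, 206, 392]) cube([1943, 329, 45]);
translate([110, 206, 0]) cube([60, 60, 392]);
translate([110, 475, 0]) cube([60, 60, 392]);
translate([1993, 206, 0]) cube([60, 60, 392]);
translate([1993, 475, 0]) cube([60, 60, 392]);


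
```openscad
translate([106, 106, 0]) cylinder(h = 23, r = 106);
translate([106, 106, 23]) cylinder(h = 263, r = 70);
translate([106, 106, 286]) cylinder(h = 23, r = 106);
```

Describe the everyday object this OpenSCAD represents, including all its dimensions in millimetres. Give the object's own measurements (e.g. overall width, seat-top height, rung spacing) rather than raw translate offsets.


A spool: two coaxial disc flanges of radius 106 mm and thickness 23 mm, joined by a core cylinder of radius 70 mm and height 263 mm. The lower flange rests on z = 0 and the three cylinders share a vertical axis.


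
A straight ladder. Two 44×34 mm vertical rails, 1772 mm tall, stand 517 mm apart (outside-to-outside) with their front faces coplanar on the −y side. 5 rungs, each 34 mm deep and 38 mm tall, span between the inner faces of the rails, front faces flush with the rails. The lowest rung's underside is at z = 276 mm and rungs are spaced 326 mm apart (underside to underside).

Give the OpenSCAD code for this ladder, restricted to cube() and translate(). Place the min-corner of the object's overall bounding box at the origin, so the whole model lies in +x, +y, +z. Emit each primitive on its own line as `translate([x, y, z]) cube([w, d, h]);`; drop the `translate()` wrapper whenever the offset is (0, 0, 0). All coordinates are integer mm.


// rung span = 517 - 2*44 = 429
// rung[k] z = 276 + k*326
cube([44, 34, 1772]);
translate([473, 0, 0]) cube([44, 34, 1772]);
translate([44, 0, 276]) cube([429, 34, 38]);
translate([44, 0, 602]) cube([429, 34, 38]);
translate([44, 0, 928]) cube([429, 34, 38]);
translate([44, 0, 1254]) cube([429, 34, 38]);
translate([44, 0, 1580]) cube([429, 34, 38]);


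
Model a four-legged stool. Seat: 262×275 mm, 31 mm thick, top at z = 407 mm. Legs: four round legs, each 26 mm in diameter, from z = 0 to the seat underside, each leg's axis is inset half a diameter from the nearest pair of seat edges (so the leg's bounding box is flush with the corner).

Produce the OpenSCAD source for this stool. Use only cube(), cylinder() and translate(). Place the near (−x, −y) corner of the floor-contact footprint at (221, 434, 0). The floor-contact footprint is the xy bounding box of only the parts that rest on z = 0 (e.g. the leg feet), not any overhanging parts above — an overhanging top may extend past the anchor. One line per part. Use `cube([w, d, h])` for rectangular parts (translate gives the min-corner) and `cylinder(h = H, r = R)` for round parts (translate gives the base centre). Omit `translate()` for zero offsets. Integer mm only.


translate([221, 434, 376]) cube([262, 275, 31]);
translate([234, 447, 0]) cylinder(h = 376, r = 13);
translate([470, 447, 0]) cylinder(h = 376, r = 13);
translate([234, 696, 0]) cylinder(h = 376, r = 13);
translate([470, 696, 0]) cylinder(h = 376, r = 13);


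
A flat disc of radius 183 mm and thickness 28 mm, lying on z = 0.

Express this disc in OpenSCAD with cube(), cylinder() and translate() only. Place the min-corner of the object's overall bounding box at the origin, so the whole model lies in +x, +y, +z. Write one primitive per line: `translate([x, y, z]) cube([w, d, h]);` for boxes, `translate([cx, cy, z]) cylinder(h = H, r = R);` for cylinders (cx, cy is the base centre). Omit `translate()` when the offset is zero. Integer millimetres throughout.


translate([183, 183, 0]) cylinder(h = 28, r = 183);


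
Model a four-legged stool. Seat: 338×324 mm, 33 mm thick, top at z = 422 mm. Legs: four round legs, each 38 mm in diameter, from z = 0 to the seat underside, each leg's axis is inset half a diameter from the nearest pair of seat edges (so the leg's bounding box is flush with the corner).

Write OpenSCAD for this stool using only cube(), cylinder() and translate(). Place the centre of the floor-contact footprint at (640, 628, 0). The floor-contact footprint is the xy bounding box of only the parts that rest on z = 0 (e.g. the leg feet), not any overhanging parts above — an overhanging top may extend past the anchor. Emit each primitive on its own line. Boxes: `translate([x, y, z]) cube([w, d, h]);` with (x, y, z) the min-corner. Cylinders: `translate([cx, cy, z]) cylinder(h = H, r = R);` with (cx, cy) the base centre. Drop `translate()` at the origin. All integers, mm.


translate([471, 466, 389]) cube([338, 324, 33]);
translate([490, 485, 0]) cylinder(h = 389, r = 19);
translate([790, 485, 0]) cylinder(h = 389, r = 19);
translate([490, 771, 0]) cylinder(h = 389, r = 19);
translate([790, 771, 0]) cylinder(h = 389, r = 19);


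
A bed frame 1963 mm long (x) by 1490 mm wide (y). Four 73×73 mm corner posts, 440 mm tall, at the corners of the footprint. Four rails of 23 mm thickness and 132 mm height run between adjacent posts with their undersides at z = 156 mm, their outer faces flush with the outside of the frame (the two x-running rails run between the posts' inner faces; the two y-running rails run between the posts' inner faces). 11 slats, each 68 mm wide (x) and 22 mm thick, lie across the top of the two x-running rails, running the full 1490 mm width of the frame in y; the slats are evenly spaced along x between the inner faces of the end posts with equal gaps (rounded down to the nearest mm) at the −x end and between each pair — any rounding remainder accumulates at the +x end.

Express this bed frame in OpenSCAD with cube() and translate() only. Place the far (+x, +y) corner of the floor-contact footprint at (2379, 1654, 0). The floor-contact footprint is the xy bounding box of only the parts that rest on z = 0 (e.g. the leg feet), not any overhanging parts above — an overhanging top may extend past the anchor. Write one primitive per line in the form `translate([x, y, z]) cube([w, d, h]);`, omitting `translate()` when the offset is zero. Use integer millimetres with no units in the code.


// slat z = rail_z + rail_h = 156 + 132 = 288
// slat gap = ⌊(1817 − 11·68) / 12⌋ = 89
translate([416, 164, 0]) cube([73, 73, 440]);
translate([416, 1581, 0]) cube([73, 73, 440]);
translate([2306, 164, 0]) cube([73, 73, 440]);
translate([2306, 1581, 0]) cube([73, 73, 440]);
translate([489, 164, 156]) cube([1817, 23, 132]);
translate([489, 1631, 156]) cube([1817, 23, 132]);
translate([416, 237, 156]) cube([23, 1344, 132]);
translate([2356, 237, 156]) cube([23, 1344, 132]);
translate([578, 164, 288]) cube([68, 1490, 22]);
translate([735, 164, 288]) cube([68, 1490, 22]);
translate([892, 164, 288]) cube([68, 1490, 22]);
translate([1049, 164, 288]) cube([68, 1490, 22]);
translate([1206, 164, 288]) cube([68, 1490, 22]);
translate([1363, 164, 288]) cube([68, 1490, 22]);
translate([1520, 164, 288]) cube([68, 1490, 22]);
translate([1677, 164, 288]) cube([68, 1490, 22]);
translate([1834, 164, 288]) cube([68, 1490, 22]);
translate([1991, 164, 288]) cube([68, 1490, 22]);
translate([2148, 164, 288]) cube([68, 1490, 22]);


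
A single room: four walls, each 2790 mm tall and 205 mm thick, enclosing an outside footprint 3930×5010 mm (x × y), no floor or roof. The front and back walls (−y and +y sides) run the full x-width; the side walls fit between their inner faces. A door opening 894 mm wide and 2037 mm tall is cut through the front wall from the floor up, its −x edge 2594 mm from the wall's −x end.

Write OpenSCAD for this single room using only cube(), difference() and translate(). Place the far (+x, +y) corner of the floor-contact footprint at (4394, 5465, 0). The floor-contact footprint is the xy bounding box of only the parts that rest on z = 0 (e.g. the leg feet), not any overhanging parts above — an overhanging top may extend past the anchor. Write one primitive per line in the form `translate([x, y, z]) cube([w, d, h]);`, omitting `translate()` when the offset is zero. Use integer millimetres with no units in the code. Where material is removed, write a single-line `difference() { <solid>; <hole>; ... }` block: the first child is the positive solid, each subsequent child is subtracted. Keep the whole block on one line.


difference() { translate([464, 455, 0]) cube([3930, 205, 2790]); translate([3058, 455, 0]) cube([894, 205, 2037]); }
translate([464, 5260, 0]) cube([3930, 205, 2790]);
translate([464, 660, 0]) cube([205, 4600, 2790]);
translate([4189, 660, 0]) cube([205, 4600, 2790]);


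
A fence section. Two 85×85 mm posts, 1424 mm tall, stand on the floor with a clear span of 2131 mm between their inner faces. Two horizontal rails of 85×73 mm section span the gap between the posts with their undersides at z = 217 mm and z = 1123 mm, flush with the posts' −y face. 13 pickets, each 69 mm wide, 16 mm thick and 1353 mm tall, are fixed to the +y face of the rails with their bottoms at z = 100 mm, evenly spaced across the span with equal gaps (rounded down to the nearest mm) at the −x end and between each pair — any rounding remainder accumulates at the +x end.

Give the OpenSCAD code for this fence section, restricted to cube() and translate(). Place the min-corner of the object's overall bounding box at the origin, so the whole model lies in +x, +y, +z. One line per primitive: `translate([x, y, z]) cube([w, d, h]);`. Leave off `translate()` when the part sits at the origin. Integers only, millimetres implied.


cube([85, 85, 1424]);
translate([2216, 0, 0]) cube([85, 85, 1424]);
translate([85, 0, 217]) cube([2131, 85, 73]);
translate([85, 0, 1123]) cube([2131, 85, 73]);
translate([173, 85, 100]) cube([69, 16, 1353]);
translate([330, 85, 100]) cube([69, 16, 1353]);
translate([487, 85, 100]) cube([69, 16, 1353]);
translate([644, 85, 100]) cube([69, 16, 1353]);
translate([801, 85, 100]) cube([69, 16, 1353]);
translate([958, 85, 100]) cube([69, 16, 1353]);
translate([1115, 85, 100]) cube([69, 16, 1353]);
translate([1272, 85, 100]) cube([69, 16, 1353]);
translate([1429, 85, 100]) cube([69, 16, 1353]);
translate([1586, 85, 100]) cube([69, 16, 1353]);
translate([1743, 85, 100]) cube([69, 16, 1353]);
translate([1900, 85, 100]) cube([69, 16, 1353]);
translate([2057, 85, 100]) cube([69, 16, 1353]);


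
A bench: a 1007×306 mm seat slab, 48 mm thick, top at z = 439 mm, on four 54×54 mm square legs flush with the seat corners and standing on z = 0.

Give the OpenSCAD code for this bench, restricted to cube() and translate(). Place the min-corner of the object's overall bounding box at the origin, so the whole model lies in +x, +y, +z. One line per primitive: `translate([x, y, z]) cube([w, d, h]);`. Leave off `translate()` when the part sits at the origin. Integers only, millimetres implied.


translate([0, 0, 391]) cube([1007, 306, 48]);
cube([54, 54, 391]);
translate([0, 252, 0]) cube([54, 54, 391]);
translate([953, 0, 0]) cube([54, 54, 391]);
translate([953, 252, 0]) cube([54, 54, 391]);


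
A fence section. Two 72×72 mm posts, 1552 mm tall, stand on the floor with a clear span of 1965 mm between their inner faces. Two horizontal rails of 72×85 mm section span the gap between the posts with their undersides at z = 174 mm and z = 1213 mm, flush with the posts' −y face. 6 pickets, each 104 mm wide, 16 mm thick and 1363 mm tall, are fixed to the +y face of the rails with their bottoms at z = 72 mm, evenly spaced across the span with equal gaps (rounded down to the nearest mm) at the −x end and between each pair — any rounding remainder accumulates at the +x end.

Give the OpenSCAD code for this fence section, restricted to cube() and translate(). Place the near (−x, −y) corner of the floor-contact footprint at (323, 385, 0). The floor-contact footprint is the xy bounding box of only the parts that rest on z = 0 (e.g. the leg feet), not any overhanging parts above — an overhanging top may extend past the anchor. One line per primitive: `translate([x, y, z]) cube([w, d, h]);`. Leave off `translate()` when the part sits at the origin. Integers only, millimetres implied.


translate([323, 385, 0]) cube([72, 72, 1552]);
translate([2360, 385, 0]) cube([72, 72, 1552]);
translate([395, 385, 174]) cube([1965, 72, 85]);
translate([395, 385, 1213]) cube([1965, 72, 85]);
translate([586, 457, 72]) cube([104, 16, 1363]);
translate([881, 457, 72]) cube([104, 16, 1363]);
translate([1176, 457, 72]) cube([104, 16, 1363]);
translate([1471, 457, 72]) cube([104, 16, 1363]);
translate([1766, 457, 72]) cube([104, 16, 1363]);
translate([2061, 457, 72]) cube([104, 16, 1363]);


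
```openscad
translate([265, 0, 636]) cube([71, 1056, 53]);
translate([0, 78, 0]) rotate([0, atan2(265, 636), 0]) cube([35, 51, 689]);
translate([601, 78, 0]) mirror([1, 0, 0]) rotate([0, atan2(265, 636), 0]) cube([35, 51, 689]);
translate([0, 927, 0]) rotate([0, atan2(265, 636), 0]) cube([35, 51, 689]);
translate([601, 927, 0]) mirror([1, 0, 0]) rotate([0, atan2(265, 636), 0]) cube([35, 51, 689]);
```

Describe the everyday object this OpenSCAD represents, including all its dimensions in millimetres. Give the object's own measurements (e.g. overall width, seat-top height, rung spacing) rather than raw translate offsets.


A sawhorse. A 71×1056×53 mm beam (x, y, z) sits on two A-frame leg pairs. Each pair is two raked legs of 35×51 mm section (51 mm along y) splaying symmetrically in x. Each leg rises 636 mm vertically over 265 mm of horizontal reach and is 689 mm long along its own axis. Every leg's outer bottom edge rests on the floor and its outer top edge meets a bottom edge of the beam — the left legs (tilting toward +x) meet the beam's −x bottom edge, the right legs (their mirror images, tilting toward −x) meet its +x bottom edge — so the leg tops tuck under the beam, the beam's underside is 636 mm above the floor, and the feet are 601 mm apart outside-to-outside with the beam centred between them. The two leg pairs are set in 78 mm from either end of the beam.


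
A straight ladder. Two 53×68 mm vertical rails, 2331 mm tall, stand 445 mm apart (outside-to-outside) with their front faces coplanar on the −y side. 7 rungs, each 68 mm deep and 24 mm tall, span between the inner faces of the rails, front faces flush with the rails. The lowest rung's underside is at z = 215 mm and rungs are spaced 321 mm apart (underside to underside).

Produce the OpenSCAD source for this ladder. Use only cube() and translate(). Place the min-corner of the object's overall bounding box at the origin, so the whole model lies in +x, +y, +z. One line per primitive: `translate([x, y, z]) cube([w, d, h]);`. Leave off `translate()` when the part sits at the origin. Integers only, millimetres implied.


// rung span = 445 - 2*53 = 339
// rung[k] z = 215 + k*321
cube([53, 68, 2331]);
translate([392, 0, 0]) cube([53, 68, 2331]);
translate([53, 0, 215]) cube([339, 68, 24]);
translate([53, 0, 536]) cube([339, 68, 24]);
translate([53, 0, 857]) cube([339, 68, 24]);
translate([53, 0, 1178]) cube([339, 68, 24]);
translate([53, 0, 1499]) cube([339, 68, 24]);
translate([53, 0, 1820]) cube([339, 68, 24]);
translate([53, 0, 2141]) cube([339, 68, 24]);


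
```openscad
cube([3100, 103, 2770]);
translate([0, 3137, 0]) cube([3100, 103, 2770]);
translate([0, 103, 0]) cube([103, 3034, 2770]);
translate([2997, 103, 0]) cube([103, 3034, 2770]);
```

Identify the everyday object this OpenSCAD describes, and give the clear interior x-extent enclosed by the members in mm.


A house (or room) frame. The interior width is 2894 mm.

Four 2770 mm walls enclosing a rectangle with no floor or roof — a room or house frame. Outside width is 3100 mm and wall thickness is 103 mm, so the interior width is 3100 − 2 × 103 = 2894 mm.


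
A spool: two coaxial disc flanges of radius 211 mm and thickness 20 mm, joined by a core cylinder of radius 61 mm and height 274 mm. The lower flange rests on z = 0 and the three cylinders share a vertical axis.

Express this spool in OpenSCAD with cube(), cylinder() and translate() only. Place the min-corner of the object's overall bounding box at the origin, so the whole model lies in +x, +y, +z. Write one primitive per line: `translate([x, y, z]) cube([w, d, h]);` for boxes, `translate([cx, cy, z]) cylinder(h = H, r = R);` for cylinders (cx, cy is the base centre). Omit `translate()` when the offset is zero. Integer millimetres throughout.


translate([211, 211, 0]) cylinder(h = 20, r = 211);
translate([211, 211, 20]) cylinder(h = 274, r = 61);
translate([211, 211, 294]) cylinder(h = 20, r = 211);


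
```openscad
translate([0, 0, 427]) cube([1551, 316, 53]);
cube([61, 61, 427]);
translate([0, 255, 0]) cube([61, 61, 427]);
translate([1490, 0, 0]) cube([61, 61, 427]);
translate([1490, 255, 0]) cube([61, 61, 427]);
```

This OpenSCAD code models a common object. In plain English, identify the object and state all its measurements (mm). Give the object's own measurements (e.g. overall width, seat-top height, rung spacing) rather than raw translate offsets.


A bench: a 1551×316 mm seat slab, 53 mm thick, top at z = 480 mm, on four 61×61 mm square legs flush with the seat corners and standing on z = 0.


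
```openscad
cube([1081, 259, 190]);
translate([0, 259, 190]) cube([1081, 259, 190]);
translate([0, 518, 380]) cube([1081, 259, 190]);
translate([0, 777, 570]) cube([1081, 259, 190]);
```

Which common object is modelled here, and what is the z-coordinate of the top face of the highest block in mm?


A staircase. The total rise is 760 mm.

4 identical blocks, each offset up and back from the previous — a staircase. Each step is 190 mm tall and there are 4 of them, so the total rise is 4 × 190 = 760 mm.


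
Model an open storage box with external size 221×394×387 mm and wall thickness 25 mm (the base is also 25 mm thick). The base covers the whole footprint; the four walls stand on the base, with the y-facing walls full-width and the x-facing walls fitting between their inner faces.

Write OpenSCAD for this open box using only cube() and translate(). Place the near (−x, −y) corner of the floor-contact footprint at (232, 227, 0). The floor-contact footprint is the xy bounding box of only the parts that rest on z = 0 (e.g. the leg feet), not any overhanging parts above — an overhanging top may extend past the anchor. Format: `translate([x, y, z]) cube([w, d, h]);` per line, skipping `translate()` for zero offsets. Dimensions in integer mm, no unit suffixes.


translate([232, 227, 0]) cube([221, 394, 25]);
translate([232, 227, 25]) cube([221, 25, 362]);
translate([232, 596, 25]) cube([221, 25, 362]);
translate([232, 252, 25]) cube([25, 344, 362]);
translate([428, 252, 25]) cube([25, 344, 362]);


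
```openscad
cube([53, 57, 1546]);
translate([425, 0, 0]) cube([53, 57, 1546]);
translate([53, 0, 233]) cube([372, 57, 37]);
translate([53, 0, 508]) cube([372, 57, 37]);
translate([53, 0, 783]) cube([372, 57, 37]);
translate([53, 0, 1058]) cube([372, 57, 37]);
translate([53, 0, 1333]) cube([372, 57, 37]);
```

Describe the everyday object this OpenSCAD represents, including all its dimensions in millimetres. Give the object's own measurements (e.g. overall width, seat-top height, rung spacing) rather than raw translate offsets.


A straight ladder. Two 53×57 mm vertical rails, 1546 mm tall, stand 478 mm apart (outside-to-outside) with their front faces coplanar on the −y side. 5 rungs, each 57 mm deep and 37 mm tall, span between the inner faces of the rails, front faces flush with the rails. The lowest rung's underside is at z = 233 mm and rungs are spaced 275 mm apart (underside to underside).


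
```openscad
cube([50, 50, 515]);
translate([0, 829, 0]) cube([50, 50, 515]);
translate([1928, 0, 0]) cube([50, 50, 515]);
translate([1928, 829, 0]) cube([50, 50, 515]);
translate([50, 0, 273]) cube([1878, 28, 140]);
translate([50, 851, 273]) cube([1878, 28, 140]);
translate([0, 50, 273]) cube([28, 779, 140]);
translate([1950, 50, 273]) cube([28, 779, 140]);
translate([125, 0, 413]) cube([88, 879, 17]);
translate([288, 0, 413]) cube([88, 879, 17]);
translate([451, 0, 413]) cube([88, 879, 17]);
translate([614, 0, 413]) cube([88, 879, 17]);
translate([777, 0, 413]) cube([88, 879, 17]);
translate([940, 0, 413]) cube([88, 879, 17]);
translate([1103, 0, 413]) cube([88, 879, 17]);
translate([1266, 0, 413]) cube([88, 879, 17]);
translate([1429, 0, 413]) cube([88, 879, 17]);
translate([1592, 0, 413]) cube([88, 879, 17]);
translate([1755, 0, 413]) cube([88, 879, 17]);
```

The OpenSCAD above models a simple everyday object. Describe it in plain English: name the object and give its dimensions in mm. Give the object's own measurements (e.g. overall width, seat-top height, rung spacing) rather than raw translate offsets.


A bed frame 1978 mm long (x) by 879 mm wide (y). Four 50×50 mm corner posts, 515 mm tall, at the corners of the footprint. Four rails of 28 mm thickness and 140 mm height run between adjacent posts with their undersides at z = 273 mm, their outer faces flush with the outside of the frame (the two x-running rails run between the posts' inner faces; the two y-running rails run between the posts' inner faces). 11 slats, each 88 mm wide (x) and 17 mm thick, lie across the top of the two x-running rails, running the full 879 mm width of the frame in y; along x they sit between the end posts with a 75 mm gap after the −x posts and between neighbouring slats, leaving 85 mm before the +x posts.


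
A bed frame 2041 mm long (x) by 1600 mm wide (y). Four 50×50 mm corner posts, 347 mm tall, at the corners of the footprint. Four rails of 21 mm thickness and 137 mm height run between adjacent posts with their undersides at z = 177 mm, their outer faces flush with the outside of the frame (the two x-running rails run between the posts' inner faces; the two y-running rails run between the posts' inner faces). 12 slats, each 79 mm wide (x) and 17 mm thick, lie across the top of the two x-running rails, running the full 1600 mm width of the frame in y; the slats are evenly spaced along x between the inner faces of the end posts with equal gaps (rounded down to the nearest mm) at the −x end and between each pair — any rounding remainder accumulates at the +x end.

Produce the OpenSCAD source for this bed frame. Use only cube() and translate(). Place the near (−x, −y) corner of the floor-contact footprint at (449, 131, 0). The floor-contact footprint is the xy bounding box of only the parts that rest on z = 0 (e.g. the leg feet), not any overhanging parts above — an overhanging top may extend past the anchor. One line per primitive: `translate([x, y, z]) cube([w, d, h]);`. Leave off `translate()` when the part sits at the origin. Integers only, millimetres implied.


translate([449, 131, 0]) cube([50, 50, 347]);
translate([449, 1681, 0]) cube([50, 50, 347]);
translate([2440, 131, 0]) cube([50, 50, 347]);
translate([2440, 1681, 0]) cube([50, 50, 347]);
translate([499, 131, 177]) cube([1941, 21, 137]);
translate([499, 1710, 177]) cube([1941, 21, 137]);
translate([449, 181, 177]) cube([21, 1500, 137]);
translate([2469, 181, 177]) cube([21, 1500, 137]);
translate([575, 131, 314]) cube([79, 1600, 17]);
translate([730, 131, 314]) cube([79, 1600, 17]);
translate([885, 131, 314]) cube([79, 1600, 17]);
translate([1040, 131, 314]) cube([79, 1600, 17]);
translate([1195, 131, 314]) cube([79, 1600, 17]);
translate([1350, 131, 314]) cube([79, 1600, 17]);
translate([1505, 131, 314]) cube([79, 1600, 17]);
translate([1660, 131, 314]) cube([79, 1600, 17]);
translate([1815, 131, 314]) cube([79, 1600, 17]);
translate([1970, 131, 314]) cube([79, 1600, 17]);
translate([2125, 131, 314]) cube([79, 1600, 17]);
translate([2280, 131, 314]) cube([79, 1600, 17]);


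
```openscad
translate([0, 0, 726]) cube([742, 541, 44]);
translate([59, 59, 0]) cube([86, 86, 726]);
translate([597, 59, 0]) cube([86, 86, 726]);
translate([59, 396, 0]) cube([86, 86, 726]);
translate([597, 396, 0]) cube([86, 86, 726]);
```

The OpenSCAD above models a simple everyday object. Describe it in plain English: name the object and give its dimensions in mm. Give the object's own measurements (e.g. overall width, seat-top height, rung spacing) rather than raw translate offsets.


A rectangular dining table. The top is 742×541×44 mm with its upper surface at z = 770 mm. It stands on four 86×86 mm square legs, each inset 59 mm from the nearest pair of top edges, running from the floor to the underside of the top.


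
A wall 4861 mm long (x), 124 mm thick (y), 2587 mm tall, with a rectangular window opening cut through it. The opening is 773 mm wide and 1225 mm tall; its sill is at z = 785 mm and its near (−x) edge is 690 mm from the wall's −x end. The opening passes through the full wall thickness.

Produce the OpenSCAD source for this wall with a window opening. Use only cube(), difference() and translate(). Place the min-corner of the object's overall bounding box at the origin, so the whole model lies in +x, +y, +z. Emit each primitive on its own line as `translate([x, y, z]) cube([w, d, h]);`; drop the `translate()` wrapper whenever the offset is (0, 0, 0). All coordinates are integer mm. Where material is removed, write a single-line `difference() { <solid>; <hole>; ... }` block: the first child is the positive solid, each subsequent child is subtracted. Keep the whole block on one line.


difference() { cube([4861, 124, 2587]); translate([690, 0, 785]) cube([773, 124, 1225]); }


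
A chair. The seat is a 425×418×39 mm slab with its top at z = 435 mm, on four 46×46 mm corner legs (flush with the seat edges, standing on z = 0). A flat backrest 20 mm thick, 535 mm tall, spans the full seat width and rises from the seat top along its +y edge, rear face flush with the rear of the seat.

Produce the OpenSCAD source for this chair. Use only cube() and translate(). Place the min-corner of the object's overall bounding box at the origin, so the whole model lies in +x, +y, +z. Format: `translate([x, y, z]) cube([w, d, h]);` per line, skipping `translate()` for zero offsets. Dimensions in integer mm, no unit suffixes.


translate([0, 0, 396]) cube([425, 418, 39]);
cube([46, 46, 396]);
translate([379, 0, 0]) cube([46, 46, 396]);
translate([0, 372, 0]) cube([46, 46, 396]);
translate([379, 372, 0]) cube([46, 46, 396]);
translate([0, 398, 435]) cube([425, 20, 535]);


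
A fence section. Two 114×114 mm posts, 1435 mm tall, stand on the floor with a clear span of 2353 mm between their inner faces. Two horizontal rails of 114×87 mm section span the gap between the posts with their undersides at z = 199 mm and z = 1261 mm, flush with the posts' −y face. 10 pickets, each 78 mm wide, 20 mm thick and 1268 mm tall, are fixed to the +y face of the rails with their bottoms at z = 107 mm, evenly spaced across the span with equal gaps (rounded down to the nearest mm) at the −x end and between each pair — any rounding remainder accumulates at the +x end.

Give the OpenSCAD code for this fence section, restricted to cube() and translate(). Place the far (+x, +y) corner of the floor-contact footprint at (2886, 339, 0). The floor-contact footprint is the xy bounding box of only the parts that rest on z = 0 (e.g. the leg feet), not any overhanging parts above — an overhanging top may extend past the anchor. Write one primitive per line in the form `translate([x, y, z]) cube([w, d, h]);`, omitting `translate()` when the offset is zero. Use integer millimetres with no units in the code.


translate([305, 225, 0]) cube([114, 114, 1435]);
translate([2772, 225, 0]) cube([114, 114, 1435]);
translate([419, 225, 199]) cube([2353, 114, 87]);
translate([419, 225, 1261]) cube([2353, 114, 87]);
translate([562, 339, 107]) cube([78, 20, 1268]);
translate([783, 339, 107]) cube([78, 20, 1268]);
translate([1004, 339, 107]) cube([78, 20, 1268]);
translate([1225, 339, 107]) cube([78, 20, 1268]);
translate([1446, 339, 107]) cube([78, 20, 1268]);
translate([1667, 339, 107]) cube([78, 20, 1268]);
translate([1888, 339, 107]) cube([78, 20, 1268]);
translate([2109, 339, 107]) cube([78, 20, 1268]);
translate([2330, 339, 107]) cube([78, 20, 1268]);
translate([2551, 339, 107]) cube([78, 20, 1268]);


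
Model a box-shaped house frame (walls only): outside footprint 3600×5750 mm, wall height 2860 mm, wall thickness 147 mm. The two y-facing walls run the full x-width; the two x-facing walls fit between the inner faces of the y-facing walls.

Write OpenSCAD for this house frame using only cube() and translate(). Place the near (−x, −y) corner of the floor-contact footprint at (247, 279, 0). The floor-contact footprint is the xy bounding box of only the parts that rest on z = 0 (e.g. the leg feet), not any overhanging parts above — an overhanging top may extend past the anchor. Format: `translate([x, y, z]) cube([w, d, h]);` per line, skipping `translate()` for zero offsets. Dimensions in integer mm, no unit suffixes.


translate([247, 279, 0]) cube([3600, 147, 2860]);
translate([247, 5882, 0]) cube([3600, 147, 2860]);
translate([247, 426, 0]) cube([147, 5456, 2860]);
translate([3700, 426, 0]) cube([147, 5456, 2860]);


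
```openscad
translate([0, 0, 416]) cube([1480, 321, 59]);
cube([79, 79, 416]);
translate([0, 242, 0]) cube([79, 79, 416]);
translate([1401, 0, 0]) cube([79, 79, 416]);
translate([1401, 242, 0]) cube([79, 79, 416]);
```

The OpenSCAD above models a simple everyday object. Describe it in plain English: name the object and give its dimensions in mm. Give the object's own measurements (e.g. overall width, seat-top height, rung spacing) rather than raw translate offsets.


A long wooden bench with a 1480 mm (x) × 321 mm (y) seat, 59 mm thick, its top surface 475 mm above the floor. Four 79 mm square legs at the seat corners, flush with the edges, run from z = 0 to the seat underside.


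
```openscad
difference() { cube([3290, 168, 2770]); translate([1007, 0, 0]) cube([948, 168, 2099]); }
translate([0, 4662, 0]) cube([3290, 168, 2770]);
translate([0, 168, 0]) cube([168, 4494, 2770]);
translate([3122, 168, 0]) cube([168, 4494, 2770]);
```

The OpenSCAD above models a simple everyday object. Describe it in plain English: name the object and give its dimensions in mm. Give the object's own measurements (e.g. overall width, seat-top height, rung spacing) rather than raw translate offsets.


A single room: four walls, each 2770 mm tall and 168 mm thick, enclosing an outside footprint 3290×4830 mm (x × y), no floor or roof. The front and back walls (−y and +y sides) run the full x-width; the side walls fit between their inner faces. A door opening 948 mm wide and 2099 mm tall is cut through the front wall from the floor up, its −x edge 1007 mm from the wall's −x end.


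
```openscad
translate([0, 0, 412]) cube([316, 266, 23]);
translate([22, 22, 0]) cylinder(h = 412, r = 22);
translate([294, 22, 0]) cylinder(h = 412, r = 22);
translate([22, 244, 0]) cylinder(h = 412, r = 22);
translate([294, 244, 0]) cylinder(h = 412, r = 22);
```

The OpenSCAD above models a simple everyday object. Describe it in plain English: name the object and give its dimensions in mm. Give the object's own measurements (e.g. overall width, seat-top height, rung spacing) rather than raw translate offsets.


A four-legged stool. The seat is a 316×266×23 mm slab whose top surface is at z = 435 mm; four round legs, each 44 mm in diameter, run from the floor (z = 0) to the underside of the seat, each leg's axis is inset half a diameter from the nearest pair of seat edges (so the leg's bounding box is flush with the corner).


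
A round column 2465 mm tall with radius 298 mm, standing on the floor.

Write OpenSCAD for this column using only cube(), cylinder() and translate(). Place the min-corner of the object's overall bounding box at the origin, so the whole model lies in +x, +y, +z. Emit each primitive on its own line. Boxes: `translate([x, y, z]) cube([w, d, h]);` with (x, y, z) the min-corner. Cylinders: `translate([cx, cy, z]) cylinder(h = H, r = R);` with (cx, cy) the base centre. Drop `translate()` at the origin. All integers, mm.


translate([298, 298, 0]) cylinder(h = 2465, r = 298);


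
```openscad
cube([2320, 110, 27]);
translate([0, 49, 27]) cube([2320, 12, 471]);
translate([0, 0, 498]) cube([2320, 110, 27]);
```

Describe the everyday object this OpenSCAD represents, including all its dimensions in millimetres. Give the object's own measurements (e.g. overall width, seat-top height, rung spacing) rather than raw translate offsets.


An I-beam lying along x, 2320 mm long. Overall section height 525 mm. Two flanges 110 mm wide (y) and 27 mm thick, one on the floor and one at the top; a web 12 mm thick runs between them, centred on the flange width.


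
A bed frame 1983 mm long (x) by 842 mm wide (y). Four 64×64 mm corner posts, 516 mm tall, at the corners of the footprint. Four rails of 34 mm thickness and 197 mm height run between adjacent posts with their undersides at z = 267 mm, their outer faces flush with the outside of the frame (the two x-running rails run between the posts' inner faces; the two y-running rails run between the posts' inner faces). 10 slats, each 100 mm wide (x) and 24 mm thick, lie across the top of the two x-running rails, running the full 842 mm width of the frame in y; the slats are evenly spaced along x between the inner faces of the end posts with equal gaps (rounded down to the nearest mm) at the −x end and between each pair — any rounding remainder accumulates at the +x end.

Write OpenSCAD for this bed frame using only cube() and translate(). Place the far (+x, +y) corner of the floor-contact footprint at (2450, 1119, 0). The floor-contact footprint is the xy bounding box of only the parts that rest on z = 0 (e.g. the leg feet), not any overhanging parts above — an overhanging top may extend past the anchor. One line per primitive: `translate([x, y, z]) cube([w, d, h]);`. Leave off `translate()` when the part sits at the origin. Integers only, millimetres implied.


translate([467, 277, 0]) cube([64, 64, 516]);
translate([467, 1055, 0]) cube([64, 64, 516]);
translate([2386, 277, 0]) cube([64, 64, 516]);
translate([2386, 1055, 0]) cube([64, 64, 516]);
translate([531, 277, 267]) cube([1855, 34, 197]);
translate([531, 1085, 267]) cube([1855, 34, 197]);
translate([467, 341, 267]) cube([34, 714, 197]);
translate([2416, 341, 267]) cube([34, 714, 197]);
translate([608, 277, 464]) cube([100, 842, 24]);
translate([785, 277, 464]) cube([100, 842, 24]);
translate([962, 277, 464]) cube([100, 842, 24]);
translate([1139, 277, 464]) cube([100, 842, 24]);
translate([1316, 277, 464]) cube([100, 842, 24]);
translate([1493, 277, 464]) cube([100, 842, 24]);
translate([1670, 277, 464]) cube([100, 842, 24]);
translate([1847, 277, 464]) cube([100, 842, 24]);
translate([2024, 277, 464]) cube([100, 842, 24]);
translate([2201, 277, 464]) cube([100, 842, 24]);


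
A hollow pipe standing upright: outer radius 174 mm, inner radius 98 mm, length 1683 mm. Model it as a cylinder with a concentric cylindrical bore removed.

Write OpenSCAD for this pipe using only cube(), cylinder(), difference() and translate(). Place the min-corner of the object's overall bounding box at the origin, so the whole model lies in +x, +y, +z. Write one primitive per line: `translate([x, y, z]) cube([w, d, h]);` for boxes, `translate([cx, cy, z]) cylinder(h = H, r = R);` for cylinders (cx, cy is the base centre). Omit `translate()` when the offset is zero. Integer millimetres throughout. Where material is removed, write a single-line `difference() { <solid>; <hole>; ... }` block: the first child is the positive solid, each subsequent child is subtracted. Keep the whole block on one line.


difference() { translate([174, 174, 0]) cylinder(h = 1683, r = 174); translate([174, 174, 0]) cylinder(h = 1683, r = 98); }
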